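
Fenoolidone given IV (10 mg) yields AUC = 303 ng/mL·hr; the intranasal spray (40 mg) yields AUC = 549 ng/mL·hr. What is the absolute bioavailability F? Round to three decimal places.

F = 0.453

F = (AUC_ev / D_ev) / (AUC_iv / D_iv)
  = (549/40) / (303/10)
  = 13.725 / 30.3 = 0.4530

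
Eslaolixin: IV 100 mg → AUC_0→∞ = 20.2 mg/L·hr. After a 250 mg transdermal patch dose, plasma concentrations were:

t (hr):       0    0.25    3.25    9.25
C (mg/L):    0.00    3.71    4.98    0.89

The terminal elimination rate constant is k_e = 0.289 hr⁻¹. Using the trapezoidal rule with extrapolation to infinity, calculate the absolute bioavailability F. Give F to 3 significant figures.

Trapezoidal AUC_0→9.25 (transdermal patch):
  [0→0.25]: (0.00+3.71)/2 × 0.25 = 0.46375
  [0.25→3.25]: (3.71+4.98)/2 × 3 = 13.035
  [3.25→9.25]: (4.98+0.89)/2 × 6 = 17.61
  Sum = 31.10875 mg/L·hr
Tail: C_last/k_e = 0.89/0.289 = 3.080
AUC_0→∞ (transdermal patch) = 31.10875 + 3.080 = 34.18875 mg/L·hr
F = (AUC_ev/D_ev)/(AUC_iv/D_iv) = (34.18875/250)/(20.2/100) = 0.136755/0.202 = 0.6770

F = 0.677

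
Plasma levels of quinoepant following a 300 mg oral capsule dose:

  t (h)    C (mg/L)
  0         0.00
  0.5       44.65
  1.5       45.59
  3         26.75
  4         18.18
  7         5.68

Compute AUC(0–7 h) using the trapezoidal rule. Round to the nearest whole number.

Trapezoidal AUC_0→7:
  [0→0.5]: (0.00+44.65)/2 × 0.5 = 11.1625
  [0.5→1.5]: (44.65+45.59)/2 × 1 = 45.12
  [1.5→3]: (45.59+26.75)/2 × 1.5 = 54.255
  [3→4]: (26.75+18.18)/2 × 1 = 22.465
  [4→7]: (18.18+5.68)/2 × 3 = 35.79
  Sum = 168.7925 mg/L·h

AUC = 169 mg/L·h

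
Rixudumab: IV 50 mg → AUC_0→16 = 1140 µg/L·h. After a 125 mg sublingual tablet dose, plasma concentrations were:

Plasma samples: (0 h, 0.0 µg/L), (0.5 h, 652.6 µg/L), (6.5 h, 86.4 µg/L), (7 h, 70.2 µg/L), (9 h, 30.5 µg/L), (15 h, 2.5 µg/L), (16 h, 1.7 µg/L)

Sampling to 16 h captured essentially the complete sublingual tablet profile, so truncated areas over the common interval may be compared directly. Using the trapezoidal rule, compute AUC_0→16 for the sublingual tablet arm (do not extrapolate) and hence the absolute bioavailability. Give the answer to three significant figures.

Trapezoidal AUC_0→16 (sublingual tablet):
  [0→0.5]: (0.0+652.6)/2 × 0.5 = 163.15
  [0.5→6.5]: (652.6+86.4)/2 × 6 = 2217.0
  [6.5→7]: (86.4+70.2)/2 × 0.5 = 39.15
  [7→9]: (70.2+30.5)/2 × 2 = 100.7
  [9→15]: (30.5+2.5)/2 × 6 = 99.0
  [15→16]: (2.5+1.7)/2 × 1 = 2.1
  Sum = 2621.1 µg/L·h
F = (AUC_ev/D_ev)/(AUC_iv/D_iv) = (2621.1/125)/(1140/50) = 20.9688/22.8 = 0.9197

F = 0.920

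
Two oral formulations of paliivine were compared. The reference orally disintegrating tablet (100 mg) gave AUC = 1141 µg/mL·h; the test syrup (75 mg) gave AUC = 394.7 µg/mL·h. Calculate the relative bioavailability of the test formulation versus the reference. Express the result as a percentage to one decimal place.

F_rel = 46.1%

F_rel = (AUC_test/D_test) / (AUC_ref/D_ref)
      = (394.7/75) / (1141/100)
      = 5.26267 / 11.41 = 0.4612 = 46.12%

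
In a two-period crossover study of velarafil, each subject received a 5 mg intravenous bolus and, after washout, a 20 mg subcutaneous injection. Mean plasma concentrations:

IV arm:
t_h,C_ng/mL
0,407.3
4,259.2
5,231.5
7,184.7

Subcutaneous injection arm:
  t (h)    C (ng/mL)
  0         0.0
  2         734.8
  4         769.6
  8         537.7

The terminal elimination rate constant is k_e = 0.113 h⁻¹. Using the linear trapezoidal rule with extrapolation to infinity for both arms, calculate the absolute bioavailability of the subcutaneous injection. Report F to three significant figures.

Trapezoidal AUC_0→7 (IV):
  [0→4]: (407.3+259.2)/2 × 4 = 1333.0
  [4→5]: (259.2+231.5)/2 × 1 = 245.35
  [5→7]: (231.5+184.7)/2 × 2 = 416.2
  Sum = 1994.55 ng/mL·h
IV tail: 184.7/0.113 = 1634.513; AUC_iv,0→∞ = 1994.55 + 1634.513 = 3629.063 ng/mL·h
Trapezoidal AUC_0→8 (subcutaneous injection):
  [0→2]: (0.0+734.8)/2 × 2 = 734.8
  [2→4]: (734.8+769.6)/2 × 2 = 1504.4
  [4→8]: (769.6+537.7)/2 × 4 = 2614.6
  Sum = 4853.8 ng/mL·h
subcutaneous injection tail: 537.7/0.113 = 4758.407; AUC_ev,0→∞ = 4853.8 + 4758.407 = 9612.207 ng/mL·h
F = (AUC_ev/D_ev)/(AUC_iv/D_iv) = (9612.207/20)/(3629.063/5) = 480.61035/725.8126 = 0.6622

F = 0.662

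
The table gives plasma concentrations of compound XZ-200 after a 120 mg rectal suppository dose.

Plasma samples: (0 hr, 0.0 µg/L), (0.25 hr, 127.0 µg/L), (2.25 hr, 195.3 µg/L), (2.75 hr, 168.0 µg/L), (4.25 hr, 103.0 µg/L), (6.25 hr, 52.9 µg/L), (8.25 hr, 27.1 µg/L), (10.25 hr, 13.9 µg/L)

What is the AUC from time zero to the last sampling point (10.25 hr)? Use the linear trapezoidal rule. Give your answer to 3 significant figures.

Trapezoidal AUC_0→10.25:
  [0→0.25]: (0.0+127.0)/2 × 0.25 = 15.875
  [0.25→2.25]: (127.0+195.3)/2 × 2 = 322.3
  [2.25→2.75]: (195.3+168.0)/2 × 0.5 = 90.825
  [2.75→4.25]: (168.0+103.0)/2 × 1.5 = 203.25
  [4.25→6.25]: (103.0+52.9)/2 × 2 = 155.9
  [6.25→8.25]: (52.9+27.1)/2 × 2 = 80.0
  [8.25→10.25]: (27.1+13.9)/2 × 2 = 41.0
  Sum = 909.15 µg/L·hr

AUC = 909 µg/L·hr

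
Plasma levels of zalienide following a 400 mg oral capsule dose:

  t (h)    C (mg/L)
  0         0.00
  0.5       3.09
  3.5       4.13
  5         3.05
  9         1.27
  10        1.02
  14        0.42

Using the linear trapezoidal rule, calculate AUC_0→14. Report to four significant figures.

AUC = 29.65 mg/L·h

Trapezoidal AUC_0→14:
  [0→0.5]: (0.00+3.09)/2 × 0.5 = 0.7725
  [0.5→3.5]: (3.09+4.13)/2 × 3 = 10.83
  [3.5→5]: (4.13+3.05)/2 × 1.5 = 5.385
  [5→9]: (3.05+1.27)/2 × 4 = 8.64
  [9→10]: (1.27+1.02)/2 × 1 = 1.145
  [10→14]: (1.02+0.42)/2 × 4 = 2.88
  Sum = 29.6525 mg/L·h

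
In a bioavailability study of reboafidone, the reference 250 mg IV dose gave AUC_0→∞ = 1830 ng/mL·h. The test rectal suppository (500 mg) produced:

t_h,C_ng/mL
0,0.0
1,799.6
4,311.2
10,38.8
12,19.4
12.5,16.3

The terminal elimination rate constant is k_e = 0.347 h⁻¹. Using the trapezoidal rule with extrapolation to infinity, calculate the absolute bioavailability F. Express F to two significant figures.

Trapezoidal AUC_0→12.5 (rectal suppository):
  [0→1]: (0.0+799.6)/2 × 1 = 399.8
  [1→4]: (799.6+311.2)/2 × 3 = 1666.2
  [4→10]: (311.2+38.8)/2 × 6 = 1050.0
  [10→12]: (38.8+19.4)/2 × 2 = 58.2
  [12→12.5]: (19.4+16.3)/2 × 0.5 = 8.925
  Sum = 3183.125 ng/mL·h
Tail: C_last/k_e = 16.3/0.347 = 46.974
AUC_0→∞ (rectal suppository) = 3183.125 + 46.974 = 3230.099 ng/mL·h
F = (AUC_ev/D_ev)/(AUC_iv/D_iv) = (3230.099/500)/(1830/250) = 6.460198/7.32 = 0.8825

F = 0.88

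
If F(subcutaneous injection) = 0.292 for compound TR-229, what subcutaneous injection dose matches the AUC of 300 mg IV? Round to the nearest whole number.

For equal systemic exposure: F × D_ev = D_iv
D_ev = D_iv / F = 300 / 0.292 = 1027.4 mg

D_subcutaneous = 1027 mg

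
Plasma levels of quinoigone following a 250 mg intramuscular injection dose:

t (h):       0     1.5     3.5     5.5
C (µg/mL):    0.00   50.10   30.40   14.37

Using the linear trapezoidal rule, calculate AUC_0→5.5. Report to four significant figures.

AUC = 162.8 µg/mL·h

Trapezoidal AUC_0→5.5:
  [0→1.5]: (0.00+50.10)/2 × 1.5 = 37.575
  [1.5→3.5]: (50.10+30.40)/2 × 2 = 80.5
  [3.5→5.5]: (30.40+14.37)/2 × 2 = 44.77
  Sum = 162.845 µg/mL·h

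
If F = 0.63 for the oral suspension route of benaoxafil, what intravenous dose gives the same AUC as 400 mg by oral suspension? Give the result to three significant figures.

D_iv = 252 mg

Systemic exposure from an extravascular dose = F × D_ev, so the equivalent IV dose is F × D_ev.
D_iv = F × D_ev = 0.63 × 400 = 252 mg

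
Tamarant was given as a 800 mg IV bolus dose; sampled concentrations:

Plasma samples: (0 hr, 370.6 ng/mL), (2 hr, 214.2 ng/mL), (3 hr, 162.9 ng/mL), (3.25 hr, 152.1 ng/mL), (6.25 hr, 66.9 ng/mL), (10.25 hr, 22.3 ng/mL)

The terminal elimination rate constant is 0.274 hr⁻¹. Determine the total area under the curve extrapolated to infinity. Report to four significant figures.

Trapezoidal AUC_0→10.25:
  [0→2]: (370.6+214.2)/2 × 2 = 584.8
  [2→3]: (214.2+162.9)/2 × 1 = 188.55
  [3→3.25]: (162.9+152.1)/2 × 0.25 = 39.375
  [3.25→6.25]: (152.1+66.9)/2 × 3 = 328.5
  [6.25→10.25]: (66.9+22.3)/2 × 4 = 178.4
  Sum = 1319.625 ng/mL·hr
Extrapolated tail: C_last / k_e = 22.3 / 0.274 = 81.387
AUC_0→∞ = 1319.625 + 81.387 = 1401.012 ng/mL·hr

AUC = 1401 ng/mL·hr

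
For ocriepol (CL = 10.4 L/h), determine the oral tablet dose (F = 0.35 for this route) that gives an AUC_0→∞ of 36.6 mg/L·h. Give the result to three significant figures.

Dose = 1090 mg

Dose = CL × AUC_0→∞ / F
     = 10.4 × 36.6 / 0.35 = 1087.54 mg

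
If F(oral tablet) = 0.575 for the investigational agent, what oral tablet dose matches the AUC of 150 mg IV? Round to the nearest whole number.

D_oral = 261 mg

For equal systemic exposure: F × D_ev = D_iv
D_ev = D_iv / F = 150 / 0.575 = 260.87 mg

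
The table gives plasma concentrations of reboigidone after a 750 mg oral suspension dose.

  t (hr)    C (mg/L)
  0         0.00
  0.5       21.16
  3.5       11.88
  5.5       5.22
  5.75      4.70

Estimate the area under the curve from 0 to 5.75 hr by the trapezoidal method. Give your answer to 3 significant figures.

Trapezoidal AUC_0→5.75:
  [0→0.5]: (0.00+21.16)/2 × 0.5 = 5.29
  [0.5→3.5]: (21.16+11.88)/2 × 3 = 49.56
  [3.5→5.5]: (11.88+5.22)/2 × 2 = 17.1
  [5.5→5.75]: (5.22+4.70)/2 × 0.25 = 1.24
  Sum = 73.19 mg/L·hr

AUC = 73.2 mg/L·hr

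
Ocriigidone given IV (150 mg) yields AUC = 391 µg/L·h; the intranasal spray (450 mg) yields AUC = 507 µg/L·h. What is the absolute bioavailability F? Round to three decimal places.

F = (AUC_ev / D_ev) / (AUC_iv / D_iv)
  = (507/450) / (391/150)
  = 1.12667 / 2.60667 = 0.4322

F = 0.432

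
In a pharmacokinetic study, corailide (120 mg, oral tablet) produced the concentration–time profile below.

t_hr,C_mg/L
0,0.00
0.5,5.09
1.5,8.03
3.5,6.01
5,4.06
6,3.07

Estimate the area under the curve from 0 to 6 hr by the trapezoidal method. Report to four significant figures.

Trapezoidal AUC_0→6:
  [0→0.5]: (0.00+5.09)/2 × 0.5 = 1.2725
  [0.5→1.5]: (5.09+8.03)/2 × 1 = 6.56
  [1.5→3.5]: (8.03+6.01)/2 × 2 = 14.04
  [3.5→5]: (6.01+4.06)/2 × 1.5 = 7.5525
  [5→6]: (4.06+3.07)/2 × 1 = 3.565
  Sum = 32.99 mg/L·hr

AUC = 32.99 mg/L·hr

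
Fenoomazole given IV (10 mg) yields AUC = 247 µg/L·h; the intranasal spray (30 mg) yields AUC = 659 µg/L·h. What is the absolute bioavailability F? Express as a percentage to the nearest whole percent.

F = (AUC_ev / D_ev) / (AUC_iv / D_iv)
  = (659/30) / (247/10)
  = 21.9667 / 24.7 = 0.8893
  = 88.93%

F = 89%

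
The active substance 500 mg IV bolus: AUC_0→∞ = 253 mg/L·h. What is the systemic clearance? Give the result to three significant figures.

CL = Dose_iv / AUC_0→∞
   = 500 / 253 = 1.97628 L/h

CL = 1.98 L/h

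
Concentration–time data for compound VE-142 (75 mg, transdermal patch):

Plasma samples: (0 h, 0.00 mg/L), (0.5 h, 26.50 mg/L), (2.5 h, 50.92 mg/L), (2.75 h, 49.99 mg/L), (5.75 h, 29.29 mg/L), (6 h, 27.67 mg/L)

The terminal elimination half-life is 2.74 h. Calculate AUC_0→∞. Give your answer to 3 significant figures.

AUC = 332 mg/L·h

Trapezoidal AUC_0→6:
  [0→0.5]: (0.00+26.50)/2 × 0.5 = 6.625
  [0.5→2.5]: (26.50+50.92)/2 × 2 = 77.42
  [2.5→2.75]: (50.92+49.99)/2 × 0.25 = 12.61375
  [2.75→5.75]: (49.99+29.29)/2 × 3 = 118.92
  [5.75→6]: (29.29+27.67)/2 × 0.25 = 7.12
  Sum = 222.69875 mg/L·h
k_e = ln2 / t½ = 0.693147 / 2.74 = 0.2530 h^-1
Extrapolated tail: C_last / k_e = 27.67 / 0.253 = 109.368
AUC_0→∞ = 222.69875 + 109.368 = 332.06675 mg/L·h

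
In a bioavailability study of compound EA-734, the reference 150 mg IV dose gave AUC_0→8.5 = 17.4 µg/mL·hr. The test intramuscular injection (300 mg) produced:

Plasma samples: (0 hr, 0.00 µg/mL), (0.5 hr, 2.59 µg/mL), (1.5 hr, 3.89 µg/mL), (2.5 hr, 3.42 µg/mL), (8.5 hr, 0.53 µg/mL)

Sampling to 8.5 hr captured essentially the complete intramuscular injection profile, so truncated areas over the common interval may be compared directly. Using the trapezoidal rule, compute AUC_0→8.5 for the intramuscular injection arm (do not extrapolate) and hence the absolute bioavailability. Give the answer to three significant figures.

F = 0.557

Trapezoidal AUC_0→8.5 (intramuscular injection):
  [0→0.5]: (0.00+2.59)/2 × 0.5 = 0.6475
  [0.5→1.5]: (2.59+3.89)/2 × 1 = 3.24
  [1.5→2.5]: (3.89+3.42)/2 × 1 = 3.655
  [2.5→8.5]: (3.42+0.53)/2 × 6 = 11.85
  Sum = 19.3925 µg/mL·hr
F = (AUC_ev/D_ev)/(AUC_iv/D_iv) = (19.3925/300)/(17.4/150) = 0.0646417/0.116 = 0.5573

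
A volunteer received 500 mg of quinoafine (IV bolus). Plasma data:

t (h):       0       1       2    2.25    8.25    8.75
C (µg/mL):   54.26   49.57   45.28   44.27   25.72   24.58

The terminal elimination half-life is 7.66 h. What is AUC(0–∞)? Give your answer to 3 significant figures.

AUC = 605 µg/mL·h

Trapezoidal AUC_0→8.75:
  [0→1]: (54.26+49.57)/2 × 1 = 51.915
  [1→2]: (49.57+45.28)/2 × 1 = 47.425
  [2→2.25]: (45.28+44.27)/2 × 0.25 = 11.19375
  [2.25→8.25]: (44.27+25.72)/2 × 6 = 209.97
  [8.25→8.75]: (25.72+24.58)/2 × 0.5 = 12.575
  Sum = 333.07875 µg/mL·h
k_e = ln2 / t½ = 0.693147 / 7.66 = 0.0905 h^-1
Extrapolated tail: C_last / k_e = 24.58 / 0.0905 = 271.602
AUC_0→∞ = 333.07875 + 271.602 = 604.68075 µg/mL·h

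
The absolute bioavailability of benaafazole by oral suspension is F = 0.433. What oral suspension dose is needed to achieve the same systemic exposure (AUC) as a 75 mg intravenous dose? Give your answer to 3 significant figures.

D_oral = 173 mg

For equal systemic exposure: F × D_ev = D_iv
D_ev = D_iv / F = 75 / 0.433 = 173.21 mg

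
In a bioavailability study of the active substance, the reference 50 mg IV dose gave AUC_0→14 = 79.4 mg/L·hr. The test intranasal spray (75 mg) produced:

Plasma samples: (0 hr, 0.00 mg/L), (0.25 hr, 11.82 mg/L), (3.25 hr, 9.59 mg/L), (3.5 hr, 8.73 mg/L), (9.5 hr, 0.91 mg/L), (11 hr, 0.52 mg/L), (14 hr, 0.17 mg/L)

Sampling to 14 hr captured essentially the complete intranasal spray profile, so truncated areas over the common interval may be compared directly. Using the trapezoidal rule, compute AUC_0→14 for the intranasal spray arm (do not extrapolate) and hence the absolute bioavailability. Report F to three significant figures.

F = 0.562

Trapezoidal AUC_0→14 (intranasal spray):
  [0→0.25]: (0.00+11.82)/2 × 0.25 = 1.4775
  [0.25→3.25]: (11.82+9.59)/2 × 3 = 32.115
  [3.25→3.5]: (9.59+8.73)/2 × 0.25 = 2.29
  [3.5→9.5]: (8.73+0.91)/2 × 6 = 28.92
  [9.5→11]: (0.91+0.52)/2 × 1.5 = 1.0725
  [11→14]: (0.52+0.17)/2 × 3 = 1.035
  Sum = 66.91 mg/L·hr
F = (AUC_ev/D_ev)/(AUC_iv/D_iv) = (66.91/75)/(79.4/50) = 0.892133/1.588 = 0.5618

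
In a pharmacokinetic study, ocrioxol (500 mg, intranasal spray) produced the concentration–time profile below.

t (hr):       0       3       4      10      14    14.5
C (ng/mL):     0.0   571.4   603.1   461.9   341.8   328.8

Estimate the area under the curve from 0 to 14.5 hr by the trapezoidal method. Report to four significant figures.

Trapezoidal AUC_0→14.5:
  [0→3]: (0.0+571.4)/2 × 3 = 857.1
  [3→4]: (571.4+603.1)/2 × 1 = 587.25
  [4→10]: (603.1+461.9)/2 × 6 = 3195.0
  [10→14]: (461.9+341.8)/2 × 4 = 1607.4
  [14→14.5]: (341.8+328.8)/2 × 0.5 = 167.65
  Sum = 6414.4 ng/mL·hr

AUC = 6414 ng/mL·hr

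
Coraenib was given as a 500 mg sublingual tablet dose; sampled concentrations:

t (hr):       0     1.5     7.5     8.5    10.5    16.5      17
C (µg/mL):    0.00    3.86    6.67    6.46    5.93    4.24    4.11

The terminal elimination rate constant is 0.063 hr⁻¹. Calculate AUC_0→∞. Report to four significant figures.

Trapezoidal AUC_0→17:
  [0→1.5]: (0.00+3.86)/2 × 1.5 = 2.895
  [1.5→7.5]: (3.86+6.67)/2 × 6 = 31.59
  [7.5→8.5]: (6.67+6.46)/2 × 1 = 6.565
  [8.5→10.5]: (6.46+5.93)/2 × 2 = 12.39
  [10.5→16.5]: (5.93+4.24)/2 × 6 = 30.51
  [16.5→17]: (4.24+4.11)/2 × 0.5 = 2.0875
  Sum = 86.0375 µg/mL·hr
Extrapolated tail: C_last / k_e = 4.11 / 0.063 = 65.238
AUC_0→∞ = 86.0375 + 65.238 = 151.2755 µg/mL·hr

AUC = 151.3 µg/mL·hr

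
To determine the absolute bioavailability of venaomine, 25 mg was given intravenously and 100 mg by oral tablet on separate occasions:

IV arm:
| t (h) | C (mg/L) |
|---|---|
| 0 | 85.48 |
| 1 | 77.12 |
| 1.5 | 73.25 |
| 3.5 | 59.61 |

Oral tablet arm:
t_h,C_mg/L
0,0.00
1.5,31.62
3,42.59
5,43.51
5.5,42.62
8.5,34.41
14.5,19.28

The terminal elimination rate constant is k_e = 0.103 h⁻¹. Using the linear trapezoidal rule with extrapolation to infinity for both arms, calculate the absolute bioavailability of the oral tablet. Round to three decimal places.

F = 0.196

Trapezoidal AUC_0→3.5 (IV):
  [0→1]: (85.48+77.12)/2 × 1 = 81.3
  [1→1.5]: (77.12+73.25)/2 × 0.5 = 37.5925
  [1.5→3.5]: (73.25+59.61)/2 × 2 = 132.86
  Sum = 251.7525 mg/L·h
IV tail: 59.61/0.103 = 578.738; AUC_iv,0→∞ = 251.7525 + 578.738 = 830.4905 mg/L·h
Trapezoidal AUC_0→14.5 (oral tablet):
  [0→1.5]: (0.00+31.62)/2 × 1.5 = 23.715
  [1.5→3]: (31.62+42.59)/2 × 1.5 = 55.6575
  [3→5]: (42.59+43.51)/2 × 2 = 86.1
  [5→5.5]: (43.51+42.62)/2 × 0.5 = 21.5325
  [5.5→8.5]: (42.62+34.41)/2 × 3 = 115.545
  [8.5→14.5]: (34.41+19.28)/2 × 6 = 161.07
  Sum = 463.62 mg/L·h
oral tablet tail: 19.28/0.103 = 187.184; AUC_ev,0→∞ = 463.62 + 187.184 = 650.804 mg/L·h
F = (AUC_ev/D_ev)/(AUC_iv/D_iv) = (650.804/100)/(830.4905/25) = 6.50804/33.21962 = 0.1959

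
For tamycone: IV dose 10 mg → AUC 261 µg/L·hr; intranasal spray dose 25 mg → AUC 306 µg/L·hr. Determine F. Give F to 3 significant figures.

F = (AUC_ev / D_ev) / (AUC_iv / D_iv)
  = (306/25) / (261/10)
  = 12.24 / 26.1 = 0.4690

F = 0.469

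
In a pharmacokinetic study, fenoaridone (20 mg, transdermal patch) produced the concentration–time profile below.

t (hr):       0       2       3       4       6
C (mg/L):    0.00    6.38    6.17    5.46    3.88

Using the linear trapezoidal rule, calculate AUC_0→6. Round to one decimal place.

AUC = 27.8 mg/L·hr

Trapezoidal AUC_0→6:
  [0→2]: (0.00+6.38)/2 × 2 = 6.38
  [2→3]: (6.38+6.17)/2 × 1 = 6.275
  [3→4]: (6.17+5.46)/2 × 1 = 5.815
  [4→6]: (5.46+3.88)/2 × 2 = 9.34
  Sum = 27.81 mg/L·hr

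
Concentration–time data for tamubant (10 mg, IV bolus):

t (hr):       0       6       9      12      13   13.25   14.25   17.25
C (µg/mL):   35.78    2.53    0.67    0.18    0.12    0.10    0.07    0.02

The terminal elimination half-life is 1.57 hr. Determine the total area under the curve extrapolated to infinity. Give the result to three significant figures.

Trapezoidal AUC_0→17.25:
  [0→6]: (35.78+2.53)/2 × 6 = 114.93
  [6→9]: (2.53+0.67)/2 × 3 = 4.8
  [9→12]: (0.67+0.18)/2 × 3 = 1.275
  [12→13]: (0.18+0.12)/2 × 1 = 0.15
  [13→13.25]: (0.12+0.10)/2 × 0.25 = 0.0275
  [13.25→14.25]: (0.10+0.07)/2 × 1 = 0.085
  [14.25→17.25]: (0.07+0.02)/2 × 3 = 0.135
  Sum = 121.4025 µg/mL·hr
k_e = ln2 / t½ = 0.693147 / 1.57 = 0.4415 hr^-1
Extrapolated tail: C_last / k_e = 0.02 / 0.4415 = 0.045
AUC_0→∞ = 121.4025 + 0.045 = 121.4475 µg/mL·hr

AUC = 121 µg/mL·hr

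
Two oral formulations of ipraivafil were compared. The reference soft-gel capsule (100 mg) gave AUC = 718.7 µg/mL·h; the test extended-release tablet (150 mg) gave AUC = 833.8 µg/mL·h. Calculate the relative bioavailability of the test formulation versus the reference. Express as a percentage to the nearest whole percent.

F_rel = 77%

F_rel = (AUC_test/D_test) / (AUC_ref/D_ref)
      = (833.8/150) / (718.7/100)
      = 5.55867 / 7.187 = 0.7734 = 77.34%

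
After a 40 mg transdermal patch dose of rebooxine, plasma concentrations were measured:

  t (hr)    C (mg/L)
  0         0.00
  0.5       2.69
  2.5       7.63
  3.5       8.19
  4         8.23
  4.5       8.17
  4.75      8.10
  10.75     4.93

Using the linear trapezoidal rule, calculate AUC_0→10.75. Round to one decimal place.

Trapezoidal AUC_0→10.75:
  [0→0.5]: (0.00+2.69)/2 × 0.5 = 0.6725
  [0.5→2.5]: (2.69+7.63)/2 × 2 = 10.32
  [2.5→3.5]: (7.63+8.19)/2 × 1 = 7.91
  [3.5→4]: (8.19+8.23)/2 × 0.5 = 4.105
  [4→4.5]: (8.23+8.17)/2 × 0.5 = 4.1
  [4.5→4.75]: (8.17+8.10)/2 × 0.25 = 2.03375
  [4.75→10.75]: (8.10+4.93)/2 × 6 = 39.09
  Sum = 68.23125 mg/L·hr

AUC = 68.2 mg/L·hr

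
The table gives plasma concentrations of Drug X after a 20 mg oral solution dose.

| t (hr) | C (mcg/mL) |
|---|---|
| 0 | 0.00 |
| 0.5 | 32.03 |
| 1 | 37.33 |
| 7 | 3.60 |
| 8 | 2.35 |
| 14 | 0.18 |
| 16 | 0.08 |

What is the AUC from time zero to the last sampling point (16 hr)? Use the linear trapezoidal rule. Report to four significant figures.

Trapezoidal AUC_0→16:
  [0→0.5]: (0.00+32.03)/2 × 0.5 = 8.0075
  [0.5→1]: (32.03+37.33)/2 × 0.5 = 17.34
  [1→7]: (37.33+3.60)/2 × 6 = 122.79
  [7→8]: (3.60+2.35)/2 × 1 = 2.975
  [8→14]: (2.35+0.18)/2 × 6 = 7.59
  [14→16]: (0.18+0.08)/2 × 2 = 0.26
  Sum = 158.9625 mcg/mL·hr

AUC = 159.0 mcg/mL·hr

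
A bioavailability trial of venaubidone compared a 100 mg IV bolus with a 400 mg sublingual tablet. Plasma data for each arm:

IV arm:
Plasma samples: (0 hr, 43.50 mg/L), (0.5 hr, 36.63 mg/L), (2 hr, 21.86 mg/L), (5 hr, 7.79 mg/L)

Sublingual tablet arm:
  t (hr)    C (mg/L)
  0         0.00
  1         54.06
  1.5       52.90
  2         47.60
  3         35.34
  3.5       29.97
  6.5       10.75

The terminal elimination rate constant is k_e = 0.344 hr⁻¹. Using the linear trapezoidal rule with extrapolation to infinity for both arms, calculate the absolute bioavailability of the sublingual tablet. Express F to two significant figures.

Trapezoidal AUC_0→5 (IV):
  [0→0.5]: (43.50+36.63)/2 × 0.5 = 20.0325
  [0.5→2]: (36.63+21.86)/2 × 1.5 = 43.8675
  [2→5]: (21.86+7.79)/2 × 3 = 44.475
  Sum = 108.375 mg/L·hr
IV tail: 7.79/0.344 = 22.645; AUC_iv,0→∞ = 108.375 + 22.645 = 131.02 mg/L·hr
Trapezoidal AUC_0→6.5 (sublingual tablet):
  [0→1]: (0.00+54.06)/2 × 1 = 27.03
  [1→1.5]: (54.06+52.90)/2 × 0.5 = 26.74
  [1.5→2]: (52.90+47.60)/2 × 0.5 = 25.125
  [2→3]: (47.60+35.34)/2 × 1 = 41.47
  [3→3.5]: (35.34+29.97)/2 × 0.5 = 16.3275
  [3.5→6.5]: (29.97+10.75)/2 × 3 = 61.08
  Sum = 197.7725 mg/L·hr
sublingual tablet tail: 10.75/0.344 = 31.250; AUC_ev,0→∞ = 197.7725 + 31.250 = 229.0225 mg/L·hr
F = (AUC_ev/D_ev)/(AUC_iv/D_iv) = (229.0225/400)/(131.02/100) = 0.57255625/1.3102 = 0.4370

F = 0.44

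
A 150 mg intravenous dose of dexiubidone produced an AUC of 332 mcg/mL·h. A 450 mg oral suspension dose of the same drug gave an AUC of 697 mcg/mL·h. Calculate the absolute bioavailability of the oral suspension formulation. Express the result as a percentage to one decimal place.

F = 70.0%

F = (AUC_ev / D_ev) / (AUC_iv / D_iv)
  = (697/450) / (332/150)
  = 1.54889 / 2.21333 = 0.6998
  = 69.98%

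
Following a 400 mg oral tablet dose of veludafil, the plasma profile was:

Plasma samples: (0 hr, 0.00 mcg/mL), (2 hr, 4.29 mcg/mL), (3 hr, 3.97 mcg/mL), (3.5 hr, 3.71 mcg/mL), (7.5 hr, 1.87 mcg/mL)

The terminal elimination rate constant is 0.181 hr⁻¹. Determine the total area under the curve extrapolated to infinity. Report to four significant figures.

Trapezoidal AUC_0→7.5:
  [0→2]: (0.00+4.29)/2 × 2 = 4.29
  [2→3]: (4.29+3.97)/2 × 1 = 4.13
  [3→3.5]: (3.97+3.71)/2 × 0.5 = 1.92
  [3.5→7.5]: (3.71+1.87)/2 × 4 = 11.16
  Sum = 21.5 mcg/mL·hr
Extrapolated tail: C_last / k_e = 1.87 / 0.181 = 10.331
AUC_0→∞ = 21.5 + 10.331 = 31.831 mcg/mL·hr

AUC = 31.83 mcg/mL·hr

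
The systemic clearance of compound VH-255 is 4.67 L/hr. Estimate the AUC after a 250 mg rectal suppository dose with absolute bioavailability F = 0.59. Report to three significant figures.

AUC_0→∞ = F × Dose / CL
        = 0.59 × 250 / 4.67 = 31.5846 mg/L·hr

AUC = 31.6 mg/L·hr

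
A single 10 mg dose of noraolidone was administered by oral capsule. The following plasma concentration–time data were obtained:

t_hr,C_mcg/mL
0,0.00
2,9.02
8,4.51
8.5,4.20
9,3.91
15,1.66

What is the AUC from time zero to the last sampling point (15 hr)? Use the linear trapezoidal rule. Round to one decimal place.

Trapezoidal AUC_0→15:
  [0→2]: (0.00+9.02)/2 × 2 = 9.02
  [2→8]: (9.02+4.51)/2 × 6 = 40.59
  [8→8.5]: (4.51+4.20)/2 × 0.5 = 2.1775
  [8.5→9]: (4.20+3.91)/2 × 0.5 = 2.0275
  [9→15]: (3.91+1.66)/2 × 6 = 16.71
  Sum = 70.525 mcg/mL·hr

AUC = 70.5 mcg/mL·hr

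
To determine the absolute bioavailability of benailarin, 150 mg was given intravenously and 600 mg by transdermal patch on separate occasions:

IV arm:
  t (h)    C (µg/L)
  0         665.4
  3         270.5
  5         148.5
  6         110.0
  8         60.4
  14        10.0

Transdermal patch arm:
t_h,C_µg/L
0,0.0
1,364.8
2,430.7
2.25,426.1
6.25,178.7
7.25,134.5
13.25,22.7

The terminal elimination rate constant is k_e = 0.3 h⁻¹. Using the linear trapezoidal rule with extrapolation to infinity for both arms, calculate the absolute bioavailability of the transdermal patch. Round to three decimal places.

F = 0.275

Trapezoidal AUC_0→14 (IV):
  [0→3]: (665.4+270.5)/2 × 3 = 1403.85
  [3→5]: (270.5+148.5)/2 × 2 = 419.0
  [5→6]: (148.5+110.0)/2 × 1 = 129.25
  [6→8]: (110.0+60.4)/2 × 2 = 170.4
  [8→14]: (60.4+10.0)/2 × 6 = 211.2
  Sum = 2333.7 µg/L·h
IV tail: 10.0/0.3 = 33.333; AUC_iv,0→∞ = 2333.7 + 33.333 = 2367.033 µg/L·h
Trapezoidal AUC_0→13.25 (transdermal patch):
  [0→1]: (0.0+364.8)/2 × 1 = 182.4
  [1→2]: (364.8+430.7)/2 × 1 = 397.75
  [2→2.25]: (430.7+426.1)/2 × 0.25 = 107.1
  [2.25→6.25]: (426.1+178.7)/2 × 4 = 1209.6
  [6.25→7.25]: (178.7+134.5)/2 × 1 = 156.6
  [7.25→13.25]: (134.5+22.7)/2 × 6 = 471.6
  Sum = 2525.05 µg/L·h
transdermal patch tail: 22.7/0.3 = 75.667; AUC_ev,0→∞ = 2525.05 + 75.667 = 2600.717 µg/L·h
F = (AUC_ev/D_ev)/(AUC_iv/D_iv) = (2600.717/600)/(2367.033/150) = 4.33453/15.78022 = 0.2747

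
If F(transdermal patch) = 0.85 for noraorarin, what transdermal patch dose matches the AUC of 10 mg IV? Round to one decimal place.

For equal systemic exposure: F × D_ev = D_iv
D_ev = D_iv / F = 10 / 0.85 = 11.7647 mg

D_transdermal = 11.8 mg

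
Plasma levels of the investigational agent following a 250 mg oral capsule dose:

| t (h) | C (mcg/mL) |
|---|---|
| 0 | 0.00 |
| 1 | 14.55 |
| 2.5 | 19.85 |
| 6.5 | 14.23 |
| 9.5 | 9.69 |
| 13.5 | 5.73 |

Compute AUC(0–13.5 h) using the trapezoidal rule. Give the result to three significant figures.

Trapezoidal AUC_0→13.5:
  [0→1]: (0.00+14.55)/2 × 1 = 7.275
  [1→2.5]: (14.55+19.85)/2 × 1.5 = 25.8
  [2.5→6.5]: (19.85+14.23)/2 × 4 = 68.16
  [6.5→9.5]: (14.23+9.69)/2 × 3 = 35.88
  [9.5→13.5]: (9.69+5.73)/2 × 4 = 30.84
  Sum = 167.955 mcg/mL·h

AUC = 168 mcg/mL·h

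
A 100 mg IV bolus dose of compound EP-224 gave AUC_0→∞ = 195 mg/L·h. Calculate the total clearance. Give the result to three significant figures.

CL = Dose_iv / AUC_0→∞
   = 100 / 195 = 0.512821 L/h

CL = 0.513 L/h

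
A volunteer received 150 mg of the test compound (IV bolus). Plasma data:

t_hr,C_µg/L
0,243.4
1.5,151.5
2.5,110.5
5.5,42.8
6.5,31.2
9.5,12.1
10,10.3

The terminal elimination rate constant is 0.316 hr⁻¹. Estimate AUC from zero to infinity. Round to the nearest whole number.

Trapezoidal AUC_0→10:
  [0→1.5]: (243.4+151.5)/2 × 1.5 = 296.175
  [1.5→2.5]: (151.5+110.5)/2 × 1 = 131.0
  [2.5→5.5]: (110.5+42.8)/2 × 3 = 229.95
  [5.5→6.5]: (42.8+31.2)/2 × 1 = 37.0
  [6.5→9.5]: (31.2+12.1)/2 × 3 = 64.95
  [9.5→10]: (12.1+10.3)/2 × 0.5 = 5.6
  Sum = 764.675 µg/L·hr
Extrapolated tail: C_last / k_e = 10.3 / 0.316 = 32.595
AUC_0→∞ = 764.675 + 32.595 = 797.27 µg/L·hr

AUC = 797 µg/L·hr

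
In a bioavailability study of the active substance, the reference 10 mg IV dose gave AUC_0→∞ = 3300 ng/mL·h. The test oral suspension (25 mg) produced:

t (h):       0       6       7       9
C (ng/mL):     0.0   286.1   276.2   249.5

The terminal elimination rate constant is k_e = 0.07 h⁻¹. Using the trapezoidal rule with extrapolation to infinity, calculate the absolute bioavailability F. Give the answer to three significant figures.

Trapezoidal AUC_0→9 (oral suspension):
  [0→6]: (0.0+286.1)/2 × 6 = 858.3
  [6→7]: (286.1+276.2)/2 × 1 = 281.15
  [7→9]: (276.2+249.5)/2 × 2 = 525.7
  Sum = 1665.15 ng/mL·h
Tail: C_last/k_e = 249.5/0.07 = 3564.286
AUC_0→∞ (oral suspension) = 1665.15 + 3564.286 = 5229.436 ng/mL·h
F = (AUC_ev/D_ev)/(AUC_iv/D_iv) = (5229.436/25)/(3300/10) = 209.17744/330 = 0.6339

F = 0.634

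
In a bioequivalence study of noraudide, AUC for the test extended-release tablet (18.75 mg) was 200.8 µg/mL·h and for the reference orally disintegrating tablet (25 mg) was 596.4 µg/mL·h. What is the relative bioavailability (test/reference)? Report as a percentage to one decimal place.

F_rel = 44.9%

F_rel = (AUC_test/D_test) / (AUC_ref/D_ref)
      = (200.8/18.75) / (596.4/25)
      = 10.7093 / 23.856 = 0.4489 = 44.89%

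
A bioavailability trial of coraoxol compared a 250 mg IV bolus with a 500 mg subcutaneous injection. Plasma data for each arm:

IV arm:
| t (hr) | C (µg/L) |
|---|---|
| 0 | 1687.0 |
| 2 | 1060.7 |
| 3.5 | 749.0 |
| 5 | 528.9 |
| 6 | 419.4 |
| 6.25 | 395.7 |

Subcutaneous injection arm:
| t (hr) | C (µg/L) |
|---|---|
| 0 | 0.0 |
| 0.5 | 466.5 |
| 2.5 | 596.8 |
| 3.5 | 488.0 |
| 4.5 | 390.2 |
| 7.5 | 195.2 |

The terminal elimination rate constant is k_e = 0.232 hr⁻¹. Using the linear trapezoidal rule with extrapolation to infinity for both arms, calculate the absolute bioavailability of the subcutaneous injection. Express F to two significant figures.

Trapezoidal AUC_0→6.25 (IV):
  [0→2]: (1687.0+1060.7)/2 × 2 = 2747.7
  [2→3.5]: (1060.7+749.0)/2 × 1.5 = 1357.275
  [3.5→5]: (749.0+528.9)/2 × 1.5 = 958.425
  [5→6]: (528.9+419.4)/2 × 1 = 474.15
  [6→6.25]: (419.4+395.7)/2 × 0.25 = 101.8875
  Sum = 5639.4375 µg/L·hr
IV tail: 395.7/0.232 = 1705.603; AUC_iv,0→∞ = 5639.4375 + 1705.603 = 7345.0405 µg/L·hr
Trapezoidal AUC_0→7.5 (subcutaneous injection):
  [0→0.5]: (0.0+466.5)/2 × 0.5 = 116.625
  [0.5→2.5]: (466.5+596.8)/2 × 2 = 1063.3
  [2.5→3.5]: (596.8+488.0)/2 × 1 = 542.4
  [3.5→4.5]: (488.0+390.2)/2 × 1 = 439.1
  [4.5→7.5]: (390.2+195.2)/2 × 3 = 878.1
  Sum = 3039.525 µg/L·hr
subcutaneous injection tail: 195.2/0.232 = 841.379; AUC_ev,0→∞ = 3039.525 + 841.379 = 3880.904 µg/L·hr
F = (AUC_ev/D_ev)/(AUC_iv/D_iv) = (3880.904/500)/(7345.0405/250) = 7.761808/29.380162 = 0.2642

F = 0.26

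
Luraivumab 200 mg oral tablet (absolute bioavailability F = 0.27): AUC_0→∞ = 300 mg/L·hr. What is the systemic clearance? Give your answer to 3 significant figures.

CL = 0.180 L/hr

CL = F × Dose / AUC_0→∞
   = 0.27 × 200 / 300 = 0.18 L/hr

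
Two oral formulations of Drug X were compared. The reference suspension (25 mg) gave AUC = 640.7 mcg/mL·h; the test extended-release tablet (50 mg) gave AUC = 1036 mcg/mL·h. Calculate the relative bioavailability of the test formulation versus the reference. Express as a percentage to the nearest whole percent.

F_rel = (AUC_test/D_test) / (AUC_ref/D_ref)
      = (1036/50) / (640.7/25)
      = 20.72 / 25.628 = 0.8085 = 80.85%

F_rel = 81%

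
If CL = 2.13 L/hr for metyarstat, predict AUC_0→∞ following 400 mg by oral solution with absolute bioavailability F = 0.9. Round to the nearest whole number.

AUC_0→∞ = F × Dose / CL
        = 0.9 × 400 / 2.13 = 169.014 mg/L·hr

AUC = 169 mg/L·hr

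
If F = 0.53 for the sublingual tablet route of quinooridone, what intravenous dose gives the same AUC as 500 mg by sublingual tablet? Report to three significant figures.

Systemic exposure from an extravascular dose = F × D_ev, so the equivalent IV dose is F × D_ev.
D_iv = F × D_ev = 0.53 × 500 = 265 mg

D_iv = 265 mg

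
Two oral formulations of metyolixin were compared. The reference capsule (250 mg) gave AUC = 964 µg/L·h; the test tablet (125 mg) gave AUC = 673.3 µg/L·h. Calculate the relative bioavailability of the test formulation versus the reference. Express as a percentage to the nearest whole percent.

F_rel = 140%

F_rel = (AUC_test/D_test) / (AUC_ref/D_ref)
      = (673.3/125) / (964/250)
      = 5.3864 / 3.856 = 1.3969 = 139.69%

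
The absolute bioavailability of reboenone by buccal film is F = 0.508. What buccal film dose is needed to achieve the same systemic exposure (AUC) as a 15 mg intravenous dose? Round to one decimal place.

For equal systemic exposure: F × D_ev = D_iv
D_ev = D_iv / F = 15 / 0.508 = 29.5276 mg

D_buccal = 29.5 mg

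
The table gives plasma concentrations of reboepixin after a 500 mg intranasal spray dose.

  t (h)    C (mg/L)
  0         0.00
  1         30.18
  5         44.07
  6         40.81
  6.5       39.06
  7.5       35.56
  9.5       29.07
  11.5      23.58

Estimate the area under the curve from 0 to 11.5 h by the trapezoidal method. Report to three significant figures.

Trapezoidal AUC_0→11.5:
  [0→1]: (0.00+30.18)/2 × 1 = 15.09
  [1→5]: (30.18+44.07)/2 × 4 = 148.5
  [5→6]: (44.07+40.81)/2 × 1 = 42.44
  [6→6.5]: (40.81+39.06)/2 × 0.5 = 19.9675
  [6.5→7.5]: (39.06+35.56)/2 × 1 = 37.31
  [7.5→9.5]: (35.56+29.07)/2 × 2 = 64.63
  [9.5→11.5]: (29.07+23.58)/2 × 2 = 52.65
  Sum = 380.5875 mg/L·h

AUC = 381 mg/L·h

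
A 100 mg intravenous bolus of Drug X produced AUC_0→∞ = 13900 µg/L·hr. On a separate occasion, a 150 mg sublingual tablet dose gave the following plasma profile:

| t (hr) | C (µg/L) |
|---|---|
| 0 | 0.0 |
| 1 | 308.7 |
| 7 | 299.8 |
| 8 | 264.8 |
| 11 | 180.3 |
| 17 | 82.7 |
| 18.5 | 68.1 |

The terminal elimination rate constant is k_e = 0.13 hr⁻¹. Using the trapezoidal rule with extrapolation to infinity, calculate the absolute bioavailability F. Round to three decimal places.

Trapezoidal AUC_0→18.5 (sublingual tablet):
  [0→1]: (0.0+308.7)/2 × 1 = 154.35
  [1→7]: (308.7+299.8)/2 × 6 = 1825.5
  [7→8]: (299.8+264.8)/2 × 1 = 282.3
  [8→11]: (264.8+180.3)/2 × 3 = 667.65
  [11→17]: (180.3+82.7)/2 × 6 = 789.0
  [17→18.5]: (82.7+68.1)/2 × 1.5 = 113.1
  Sum = 3831.9 µg/L·hr
Tail: C_last/k_e = 68.1/0.13 = 523.846
AUC_0→∞ (sublingual tablet) = 3831.9 + 523.846 = 4355.746 µg/L·hr
F = (AUC_ev/D_ev)/(AUC_iv/D_iv) = (4355.746/150)/(13900/100) = 29.0383/139 = 0.2089

F = 0.209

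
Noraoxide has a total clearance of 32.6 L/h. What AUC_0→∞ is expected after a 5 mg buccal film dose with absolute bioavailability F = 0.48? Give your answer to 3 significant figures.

AUC_0→∞ = F × Dose / CL
        = 0.48 × 5 / 32.6 = 0.0736196 mg/L·h

AUC = 0.0736 mg/L·h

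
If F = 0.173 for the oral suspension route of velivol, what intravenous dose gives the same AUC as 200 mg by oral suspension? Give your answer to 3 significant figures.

D_iv = 34.6 mg

Systemic exposure from an extravascular dose = F × D_ev, so the equivalent IV dose is F × D_ev.
D_iv = F × D_ev = 0.173 × 200 = 34.6 mg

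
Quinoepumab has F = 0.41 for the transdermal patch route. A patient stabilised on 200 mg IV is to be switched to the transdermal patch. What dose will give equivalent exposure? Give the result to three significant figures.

D_transdermal = 488 mg

For equal systemic exposure: F × D_ev = D_iv
D_ev = D_iv / F = 200 / 0.41 = 487.805 mg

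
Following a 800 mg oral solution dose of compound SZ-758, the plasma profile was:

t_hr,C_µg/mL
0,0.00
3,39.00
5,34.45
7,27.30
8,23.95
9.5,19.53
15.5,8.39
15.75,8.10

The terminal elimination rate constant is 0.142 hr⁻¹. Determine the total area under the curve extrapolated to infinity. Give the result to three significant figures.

Trapezoidal AUC_0→15.75:
  [0→3]: (0.00+39.00)/2 × 3 = 58.5
  [3→5]: (39.00+34.45)/2 × 2 = 73.45
  [5→7]: (34.45+27.30)/2 × 2 = 61.75
  [7→8]: (27.30+23.95)/2 × 1 = 25.625
  [8→9.5]: (23.95+19.53)/2 × 1.5 = 32.61
  [9.5→15.5]: (19.53+8.39)/2 × 6 = 83.76
  [15.5→15.75]: (8.39+8.10)/2 × 0.25 = 2.06125
  Sum = 337.75625 µg/mL·hr
Extrapolated tail: C_last / k_e = 8.10 / 0.142 = 57.042
AUC_0→∞ = 337.75625 + 57.042 = 394.79825 µg/mL·hr

AUC = 395 µg/mL·hr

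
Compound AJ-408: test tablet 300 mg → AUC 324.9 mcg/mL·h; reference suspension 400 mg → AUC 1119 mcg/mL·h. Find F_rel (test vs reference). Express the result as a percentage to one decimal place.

F_rel = (AUC_test/D_test) / (AUC_ref/D_ref)
      = (324.9/300) / (1119/400)
      = 1.083 / 2.7975 = 0.3871 = 38.71%

F_rel = 38.7%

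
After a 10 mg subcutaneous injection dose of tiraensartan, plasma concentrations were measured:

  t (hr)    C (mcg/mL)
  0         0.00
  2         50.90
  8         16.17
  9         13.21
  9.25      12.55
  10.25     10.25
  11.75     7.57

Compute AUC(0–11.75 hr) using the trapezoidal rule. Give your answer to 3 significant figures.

AUC = 295 mcg/mL·hr

Trapezoidal AUC_0→11.75:
  [0→2]: (0.00+50.90)/2 × 2 = 50.9
  [2→8]: (50.90+16.17)/2 × 6 = 201.21
  [8→9]: (16.17+13.21)/2 × 1 = 14.69
  [9→9.25]: (13.21+12.55)/2 × 0.25 = 3.22
  [9.25→10.25]: (12.55+10.25)/2 × 1 = 11.4
  [10.25→11.75]: (10.25+7.57)/2 × 1.5 = 13.365
  Sum = 294.785 mcg/mL·hr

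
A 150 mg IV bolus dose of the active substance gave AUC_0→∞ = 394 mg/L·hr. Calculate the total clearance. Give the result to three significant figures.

CL = Dose_iv / AUC_0→∞
   = 150 / 394 = 0.380711 L/hr

CL = 0.381 L/hr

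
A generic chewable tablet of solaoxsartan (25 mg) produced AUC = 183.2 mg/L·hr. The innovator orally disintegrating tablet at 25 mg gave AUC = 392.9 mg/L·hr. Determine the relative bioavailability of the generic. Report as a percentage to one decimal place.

F_rel = 46.6%

F_rel = (AUC_test/D_test) / (AUC_ref/D_ref)
      = (183.2/25) / (392.9/25)
      = 7.328 / 15.716 = 0.4663 = 46.63%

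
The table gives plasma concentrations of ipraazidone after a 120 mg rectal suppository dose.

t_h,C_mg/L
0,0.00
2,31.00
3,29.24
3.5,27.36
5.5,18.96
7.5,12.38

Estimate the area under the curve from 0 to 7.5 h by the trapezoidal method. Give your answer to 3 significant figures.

AUC = 153 mg/L·h

Trapezoidal AUC_0→7.5:
  [0→2]: (0.00+31.00)/2 × 2 = 31.0
  [2→3]: (31.00+29.24)/2 × 1 = 30.12
  [3→3.5]: (29.24+27.36)/2 × 0.5 = 14.15
  [3.5→5.5]: (27.36+18.96)/2 × 2 = 46.32
  [5.5→7.5]: (18.96+12.38)/2 × 2 = 31.34
  Sum = 152.93 mg/L·h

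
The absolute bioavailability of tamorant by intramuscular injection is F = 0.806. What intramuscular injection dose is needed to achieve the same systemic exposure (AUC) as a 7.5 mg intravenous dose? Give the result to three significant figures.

D_intramuscular = 9.31 mg

For equal systemic exposure: F × D_ev = D_iv
D_ev = D_iv / F = 7.5 / 0.806 = 9.30521 mg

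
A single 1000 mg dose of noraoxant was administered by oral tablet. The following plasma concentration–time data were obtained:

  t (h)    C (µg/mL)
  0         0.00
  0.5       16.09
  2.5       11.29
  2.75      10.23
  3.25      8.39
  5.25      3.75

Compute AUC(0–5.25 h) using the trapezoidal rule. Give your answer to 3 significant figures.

AUC = 50.9 µg/mL·h

Trapezoidal AUC_0→5.25:
  [0→0.5]: (0.00+16.09)/2 × 0.5 = 4.0225
  [0.5→2.5]: (16.09+11.29)/2 × 2 = 27.38
  [2.5→2.75]: (11.29+10.23)/2 × 0.25 = 2.69
  [2.75→3.25]: (10.23+8.39)/2 × 0.5 = 4.655
  [3.25→5.25]: (8.39+3.75)/2 × 2 = 12.14
  Sum = 50.8875 µg/mL·h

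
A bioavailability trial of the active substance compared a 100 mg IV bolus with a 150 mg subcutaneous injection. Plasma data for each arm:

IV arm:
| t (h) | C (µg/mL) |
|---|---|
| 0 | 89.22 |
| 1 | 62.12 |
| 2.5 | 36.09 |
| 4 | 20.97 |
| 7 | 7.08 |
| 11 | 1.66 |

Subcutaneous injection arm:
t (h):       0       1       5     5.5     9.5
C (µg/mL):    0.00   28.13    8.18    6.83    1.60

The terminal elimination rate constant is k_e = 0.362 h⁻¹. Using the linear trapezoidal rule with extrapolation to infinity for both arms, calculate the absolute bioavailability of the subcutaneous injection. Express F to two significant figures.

Trapezoidal AUC_0→11 (IV):
  [0→1]: (89.22+62.12)/2 × 1 = 75.67
  [1→2.5]: (62.12+36.09)/2 × 1.5 = 73.6575
  [2.5→4]: (36.09+20.97)/2 × 1.5 = 42.795
  [4→7]: (20.97+7.08)/2 × 3 = 42.075
  [7→11]: (7.08+1.66)/2 × 4 = 17.48
  Sum = 251.6775 µg/mL·h
IV tail: 1.66/0.362 = 4.586; AUC_iv,0→∞ = 251.6775 + 4.586 = 256.2635 µg/mL·h
Trapezoidal AUC_0→9.5 (subcutaneous injection):
  [0→1]: (0.00+28.13)/2 × 1 = 14.065
  [1→5]: (28.13+8.18)/2 × 4 = 72.62
  [5→5.5]: (8.18+6.83)/2 × 0.5 = 3.7525
  [5.5→9.5]: (6.83+1.60)/2 × 4 = 16.86
  Sum = 107.2975 µg/mL·h
subcutaneous injection tail: 1.60/0.362 = 4.420; AUC_ev,0→∞ = 107.2975 + 4.420 = 111.7175 µg/mL·h
F = (AUC_ev/D_ev)/(AUC_iv/D_iv) = (111.7175/150)/(256.2635/100) = 0.744783/2.562635 = 0.2906

F = 0.29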